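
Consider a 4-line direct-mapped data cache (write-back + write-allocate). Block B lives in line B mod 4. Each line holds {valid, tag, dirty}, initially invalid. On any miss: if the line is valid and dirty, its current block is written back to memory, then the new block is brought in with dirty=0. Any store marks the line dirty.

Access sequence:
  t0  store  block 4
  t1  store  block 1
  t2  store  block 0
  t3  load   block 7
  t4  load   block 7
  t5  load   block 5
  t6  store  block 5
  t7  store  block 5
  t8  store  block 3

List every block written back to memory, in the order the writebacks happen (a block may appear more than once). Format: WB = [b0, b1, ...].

0: W B4 -> L0 miss  d=D]
1: W B1 -> L1 miss  d=D]
2: W B0 -> L0 miss wb->B4  d=D]
3: R B7 -> L3 miss  d=-]
4: R B7 -> L3 hit  d=-]
5: R B5 -> L1 miss wb->B1  d=-]
6: W B5 -> L1 hit  d=D]
7: W B5 -> L1 hit  d=D]
8: W B3 -> L3 miss  d=D]

WB = [4, 1]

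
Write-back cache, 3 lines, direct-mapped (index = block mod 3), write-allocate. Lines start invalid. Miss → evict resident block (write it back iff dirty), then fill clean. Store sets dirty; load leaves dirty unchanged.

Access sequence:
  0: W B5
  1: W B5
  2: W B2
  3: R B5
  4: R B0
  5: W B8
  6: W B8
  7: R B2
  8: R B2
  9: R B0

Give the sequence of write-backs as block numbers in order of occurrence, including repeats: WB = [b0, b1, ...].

  0 | W B5 → L2 miss [D]
  1 | W B5 → L2 hit [D]
  2 | W B2 → L2 miss wb→B5 [D]
  3 | R B5 → L2 miss wb→B2 [-]
  4 | R B0 → L0 miss [-]
  5 | W B8 → L2 miss [D]
  6 | W B8 → L2 hit [D]
  7 | R B2 → L2 miss wb→B8 [-]
  8 | R B2 → L2 hit [-]
  9 | R B0 → L0 hit [-]

WB = [5, 2, 8]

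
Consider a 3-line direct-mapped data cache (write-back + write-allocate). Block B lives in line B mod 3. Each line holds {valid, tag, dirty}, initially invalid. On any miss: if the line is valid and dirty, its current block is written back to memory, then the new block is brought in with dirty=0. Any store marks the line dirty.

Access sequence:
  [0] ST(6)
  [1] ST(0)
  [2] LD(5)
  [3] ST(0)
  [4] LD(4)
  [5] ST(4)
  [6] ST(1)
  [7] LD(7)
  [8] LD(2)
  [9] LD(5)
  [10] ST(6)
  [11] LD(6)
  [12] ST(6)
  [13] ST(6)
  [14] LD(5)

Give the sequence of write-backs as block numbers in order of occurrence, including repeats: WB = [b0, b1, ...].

0: W B6 -> L0 miss  d=D]
1: W B0 -> L0 miss wb->B6  d=D]
2: R B5 -> L2 miss  d=-]
3: W B0 -> L0 hit  d=D]
4: R B4 -> L1 miss  d=-]
5: W B4 -> L1 hit  d=D]
6: W B1 -> L1 miss wb->B4  d=D]
7: R B7 -> L1 miss wb->B1  d=-]
8: R B2 -> L2 miss  d=-]
9: R B5 -> L2 miss  d=-]
10: W B6 -> L0 miss wb->B0  d=D]
11: R B6 -> L0 hit  d=D]
12: W B6 -> L0 hit  d=D]
13: W B6 -> L0 hit  d=D]
14: R B5 -> L2 hit  d=-]

WB = [6, 4, 1, 0]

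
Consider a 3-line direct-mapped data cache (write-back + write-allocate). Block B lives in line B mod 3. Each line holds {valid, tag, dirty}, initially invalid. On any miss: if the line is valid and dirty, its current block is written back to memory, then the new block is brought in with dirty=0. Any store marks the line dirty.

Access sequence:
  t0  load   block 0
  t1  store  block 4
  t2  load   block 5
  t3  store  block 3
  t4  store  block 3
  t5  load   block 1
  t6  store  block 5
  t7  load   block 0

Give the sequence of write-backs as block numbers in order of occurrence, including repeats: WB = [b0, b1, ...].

0: R B0 → L0 miss [-]
1: W B4 → L1 miss [D]
2: R B5 → L2 miss [-]
3: W B3 → L0 miss [D]
4: W B3 → L0 hit [D]
5: R B1 → L1 miss wb→B4 [-]
6: W B5 → L2 hit [D]
7: R B0 → L0 miss wb→B3 [-]

WB = [4, 3]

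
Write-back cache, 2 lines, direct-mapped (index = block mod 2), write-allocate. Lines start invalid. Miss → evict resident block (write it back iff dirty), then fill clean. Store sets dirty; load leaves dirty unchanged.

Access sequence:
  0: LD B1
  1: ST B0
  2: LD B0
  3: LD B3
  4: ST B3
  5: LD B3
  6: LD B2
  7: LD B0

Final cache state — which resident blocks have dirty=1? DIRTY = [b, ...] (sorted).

DIRTY = [3]

0: R B1 -> L1 miss  d=-]
1: W B0 -> L0 miss  d=D]
2: R B0 -> L0 hit  d=D]
3: R B3 -> L1 miss  d=-]
4: W B3 -> L1 hit  d=D]
5: R B3 -> L1 hit  d=D]
6: R B2 -> L0 miss wb->B0  d=-]
7: R B0 -> L0 miss  d=-]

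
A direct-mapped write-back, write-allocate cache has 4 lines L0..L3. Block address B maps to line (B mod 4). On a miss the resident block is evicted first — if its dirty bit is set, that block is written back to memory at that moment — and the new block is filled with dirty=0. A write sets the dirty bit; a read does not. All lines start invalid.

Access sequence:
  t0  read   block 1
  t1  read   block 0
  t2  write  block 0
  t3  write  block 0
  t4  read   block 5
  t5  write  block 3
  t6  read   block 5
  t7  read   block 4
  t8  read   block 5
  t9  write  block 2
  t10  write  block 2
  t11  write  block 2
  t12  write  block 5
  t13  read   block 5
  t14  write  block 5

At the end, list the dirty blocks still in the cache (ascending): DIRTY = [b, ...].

0: R B1 → L1 miss [-]
1: R B0 → L0 miss [-]
2: W B0 → L0 hit [D]
3: W B0 → L0 hit [D]
4: R B5 → L1 miss [-]
5: W B3 → L3 miss [D]
6: R B5 → L1 hit [-]
7: R B4 → L0 miss wb→B0 [-]
8: R B5 → L1 hit [-]
9: W B2 → L2 miss [D]
10: W B2 → L2 hit [D]
11: W B2 → L2 hit [D]
12: W B5 → L1 hit [D]
13: R B5 → L1 hit [D]
14: W B5 → L1 hit [D]

DIRTY = [2, 3, 5]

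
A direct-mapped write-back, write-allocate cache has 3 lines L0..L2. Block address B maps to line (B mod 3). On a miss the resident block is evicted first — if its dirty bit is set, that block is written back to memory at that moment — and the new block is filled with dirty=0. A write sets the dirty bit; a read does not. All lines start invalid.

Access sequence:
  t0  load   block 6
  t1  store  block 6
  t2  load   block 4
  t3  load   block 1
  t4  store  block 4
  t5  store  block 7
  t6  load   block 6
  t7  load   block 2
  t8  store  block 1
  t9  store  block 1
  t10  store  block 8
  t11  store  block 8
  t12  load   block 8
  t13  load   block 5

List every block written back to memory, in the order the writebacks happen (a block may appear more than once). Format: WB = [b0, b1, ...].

0: R B6 -> L0 miss  d=-]
1: W B6 -> L0 hit  d=D]
2: R B4 -> L1 miss  d=-]
3: R B1 -> L1 miss  d=-]
4: W B4 -> L1 miss  d=D]
5: W B7 -> L1 miss wb->B4  d=D]
6: R B6 -> L0 hit  d=D]
7: R B2 -> L2 miss  d=-]
8: W B1 -> L1 miss wb->B7  d=D]
9: W B1 -> L1 hit  d=D]
10: W B8 -> L2 miss  d=D]
11: W B8 -> L2 hit  d=D]
12: R B8 -> L2 hit  d=D]
13: R B5 -> L2 miss wb->B8  d=-]

WB = [4, 7, 8]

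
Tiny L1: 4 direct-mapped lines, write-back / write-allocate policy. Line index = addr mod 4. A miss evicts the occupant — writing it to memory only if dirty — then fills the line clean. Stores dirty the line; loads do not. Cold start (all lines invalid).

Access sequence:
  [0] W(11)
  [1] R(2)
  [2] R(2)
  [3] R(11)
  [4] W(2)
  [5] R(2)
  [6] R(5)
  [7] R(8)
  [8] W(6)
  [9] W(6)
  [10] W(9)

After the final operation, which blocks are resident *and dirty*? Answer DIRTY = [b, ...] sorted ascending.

DIRTY = [6, 9, 11]

  0 | W B11 → L3 miss [D]
  1 | R B2 → L2 miss [-]
  2 | R B2 → L2 hit [-]
  3 | R B11 → L3 hit [D]
  4 | W B2 → L2 hit [D]
  5 | R B2 → L2 hit [D]
  6 | R B5 → L1 miss [-]
  7 | R B8 → L0 miss [-]
  8 | W B6 → L2 miss wb→B2 [D]
  9 | W B6 → L2 hit [D]
  10 | W B9 → L1 miss [D]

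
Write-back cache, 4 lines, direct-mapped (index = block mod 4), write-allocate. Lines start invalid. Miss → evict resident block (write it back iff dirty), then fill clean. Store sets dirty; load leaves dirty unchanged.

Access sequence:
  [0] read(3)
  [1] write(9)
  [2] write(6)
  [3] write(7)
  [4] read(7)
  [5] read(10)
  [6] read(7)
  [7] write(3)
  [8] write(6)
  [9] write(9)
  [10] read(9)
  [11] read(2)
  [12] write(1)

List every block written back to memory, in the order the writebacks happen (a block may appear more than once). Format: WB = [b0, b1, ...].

  0 | R B3 → L3 miss [-]
  1 | W B9 → L1 miss [D]
  2 | W B6 → L2 miss [D]
  3 | W B7 → L3 miss [D]
  4 | R B7 → L3 hit [D]
  5 | R B10 → L2 miss wb→B6 [-]
  6 | R B7 → L3 hit [D]
  7 | W B3 → L3 miss wb→B7 [D]
  8 | W B6 → L2 miss [D]
  9 | W B9 → L1 hit [D]
  10 | R B9 → L1 hit [D]
  11 | R B2 → L2 miss wb→B6 [-]
  12 | W B1 → L1 miss wb→B9 [D]

WB = [6, 7, 6, 9]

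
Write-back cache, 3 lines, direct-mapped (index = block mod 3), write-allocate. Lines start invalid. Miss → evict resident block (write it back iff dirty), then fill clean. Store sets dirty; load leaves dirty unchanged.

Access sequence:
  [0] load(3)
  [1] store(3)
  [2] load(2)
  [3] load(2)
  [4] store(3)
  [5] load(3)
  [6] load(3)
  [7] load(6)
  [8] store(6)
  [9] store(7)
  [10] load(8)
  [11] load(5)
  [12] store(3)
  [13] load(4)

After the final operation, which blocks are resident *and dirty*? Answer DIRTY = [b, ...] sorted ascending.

0: R B3 → L0 miss [-]
1: W B3 → L0 hit [D]
2: R B2 → L2 miss [-]
3: R B2 → L2 hit [-]
4: W B3 → L0 hit [D]
5: R B3 → L0 hit [D]
6: R B3 → L0 hit [D]
7: R B6 → L0 miss wb→B3 [-]
8: W B6 → L0 hit [D]
9: W B7 → L1 miss [D]
10: R B8 → L2 miss [-]
11: R B5 → L2 miss [-]
12: W B3 → L0 miss wb→B6 [D]
13: R B4 → L1 miss wb→B7 [-]

DIRTY = [3]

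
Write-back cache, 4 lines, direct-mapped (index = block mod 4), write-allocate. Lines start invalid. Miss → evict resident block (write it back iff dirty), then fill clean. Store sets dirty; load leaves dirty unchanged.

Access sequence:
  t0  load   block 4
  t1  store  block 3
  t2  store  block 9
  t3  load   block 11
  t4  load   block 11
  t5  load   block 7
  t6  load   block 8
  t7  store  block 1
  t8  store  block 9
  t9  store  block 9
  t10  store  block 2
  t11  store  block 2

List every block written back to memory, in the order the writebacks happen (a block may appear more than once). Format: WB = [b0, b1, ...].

0: R B4 → L0 miss [-]
1: W B3 → L3 miss [D]
2: W B9 → L1 miss [D]
3: R B11 → L3 miss wb→B3 [-]
4: R B11 → L3 hit [-]
5: R B7 → L3 miss [-]
6: R B8 → L0 miss [-]
7: W B1 → L1 miss wb→B9 [D]
8: W B9 → L1 miss wb→B1 [D]
9: W B9 → L1 hit [D]
10: W B2 → L2 miss [D]
11: W B2 → L2 hit [D]

WB = [3, 9, 1]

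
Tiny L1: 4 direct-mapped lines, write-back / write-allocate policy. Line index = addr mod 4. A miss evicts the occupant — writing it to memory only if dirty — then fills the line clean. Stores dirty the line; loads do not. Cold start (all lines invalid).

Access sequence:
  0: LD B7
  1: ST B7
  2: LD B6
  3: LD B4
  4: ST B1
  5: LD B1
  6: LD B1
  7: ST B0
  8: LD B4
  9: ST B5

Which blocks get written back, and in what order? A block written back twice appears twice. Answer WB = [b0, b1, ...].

WB = [0, 1]

0: R B7 -> L3 miss  d=-]
1: W B7 -> L3 hit  d=D]
2: R B6 -> L2 miss  d=-]
3: R B4 -> L0 miss  d=-]
4: W B1 -> L1 miss  d=D]
5: R B1 -> L1 hit  d=D]
6: R B1 -> L1 hit  d=D]
7: W B0 -> L0 miss  d=D]
8: R B4 -> L0 miss wb->B0  d=-]
9: W B5 -> L1 miss wb->B1  d=D]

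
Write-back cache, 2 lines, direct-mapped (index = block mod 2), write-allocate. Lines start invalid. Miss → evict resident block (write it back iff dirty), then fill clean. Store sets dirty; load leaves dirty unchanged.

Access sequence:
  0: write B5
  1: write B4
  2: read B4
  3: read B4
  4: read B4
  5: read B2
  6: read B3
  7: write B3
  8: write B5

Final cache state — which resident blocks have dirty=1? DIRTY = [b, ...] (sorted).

0: W B5 → L1 miss [D]
1: W B4 → L0 miss [D]
2: R B4 → L0 hit [D]
3: R B4 → L0 hit [D]
4: R B4 → L0 hit [D]
5: R B2 → L0 miss wb→B4 [-]
6: R B3 → L1 miss wb→B5 [-]
7: W B3 → L1 hit [D]
8: W B5 → L1 miss wb→B3 [D]

DIRTY = [5]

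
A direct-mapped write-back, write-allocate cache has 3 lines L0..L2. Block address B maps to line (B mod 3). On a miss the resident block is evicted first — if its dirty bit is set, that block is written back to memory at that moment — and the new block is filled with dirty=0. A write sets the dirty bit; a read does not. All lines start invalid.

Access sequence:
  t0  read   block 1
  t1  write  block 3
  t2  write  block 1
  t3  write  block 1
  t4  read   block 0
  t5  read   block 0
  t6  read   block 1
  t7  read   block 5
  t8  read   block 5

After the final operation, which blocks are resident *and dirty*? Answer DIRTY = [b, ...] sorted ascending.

0: R B1 -> L1 miss  d=-]
1: W B3 -> L0 miss  d=D]
2: W B1 -> L1 hit  d=D]
3: W B1 -> L1 hit  d=D]
4: R B0 -> L0 miss wb->B3  d=-]
5: R B0 -> L0 hit  d=-]
6: R B1 -> L1 hit  d=D]
7: R B5 -> L2 miss  d=-]
8: R B5 -> L2 hit  d=-]

DIRTY = [1]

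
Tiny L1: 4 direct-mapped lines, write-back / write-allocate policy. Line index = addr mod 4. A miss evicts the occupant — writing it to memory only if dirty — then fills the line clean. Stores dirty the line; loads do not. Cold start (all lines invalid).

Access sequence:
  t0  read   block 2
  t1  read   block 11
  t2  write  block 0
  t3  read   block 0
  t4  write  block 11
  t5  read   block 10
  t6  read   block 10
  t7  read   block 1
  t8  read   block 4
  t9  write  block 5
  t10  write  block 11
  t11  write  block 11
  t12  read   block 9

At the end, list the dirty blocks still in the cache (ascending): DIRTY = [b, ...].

DIRTY = [11]

0: R B2 → L2 miss [-]
1: R B11 → L3 miss [-]
2: W B0 → L0 miss [D]
3: R B0 → L0 hit [D]
4: W B11 → L3 hit [D]
5: R B10 → L2 miss [-]
6: R B10 → L2 hit [-]
7: R B1 → L1 miss [-]
8: R B4 → L0 miss wb→B0 [-]
9: W B5 → L1 miss [D]
10: W B11 → L3 hit [D]
11: W B11 → L3 hit [D]
12: R B9 → L1 miss wb→B5 [-]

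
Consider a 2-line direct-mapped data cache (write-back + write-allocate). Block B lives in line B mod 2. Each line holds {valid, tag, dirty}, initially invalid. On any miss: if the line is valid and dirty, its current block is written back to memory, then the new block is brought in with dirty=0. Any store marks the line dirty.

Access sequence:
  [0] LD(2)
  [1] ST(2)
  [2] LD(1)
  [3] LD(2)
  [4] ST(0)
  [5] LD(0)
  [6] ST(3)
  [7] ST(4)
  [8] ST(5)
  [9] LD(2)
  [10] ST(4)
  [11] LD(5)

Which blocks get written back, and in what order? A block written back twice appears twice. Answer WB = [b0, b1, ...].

WB = [2, 0, 3, 4]

0: R B2 -> L0 miss  d=-]
1: W B2 -> L0 hit  d=D]
2: R B1 -> L1 miss  d=-]
3: R B2 -> L0 hit  d=D]
4: W B0 -> L0 miss wb->B2  d=D]
5: R B0 -> L0 hit  d=D]
6: W B3 -> L1 miss  d=D]
7: W B4 -> L0 miss wb->B0  d=D]
8: W B5 -> L1 miss wb->B3  d=D]
9: R B2 -> L0 miss wb->B4  d=-]
10: W B4 -> L0 miss  d=D]
11: R B5 -> L1 hit  d=D]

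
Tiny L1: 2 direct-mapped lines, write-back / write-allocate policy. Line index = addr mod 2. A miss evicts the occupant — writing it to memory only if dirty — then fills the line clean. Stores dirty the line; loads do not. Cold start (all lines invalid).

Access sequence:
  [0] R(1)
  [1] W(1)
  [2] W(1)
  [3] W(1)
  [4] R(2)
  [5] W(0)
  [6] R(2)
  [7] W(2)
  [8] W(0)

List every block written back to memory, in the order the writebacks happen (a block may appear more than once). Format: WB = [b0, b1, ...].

0: R B1 → L1 miss [-]
1: W B1 → L1 hit [D]
2: W B1 → L1 hit [D]
3: W B1 → L1 hit [D]
4: R B2 → L0 miss [-]
5: W B0 → L0 miss [D]
6: R B2 → L0 miss wb→B0 [-]
7: W B2 → L0 hit [D]
8: W B0 → L0 miss wb→B2 [D]

WB = [0, 2]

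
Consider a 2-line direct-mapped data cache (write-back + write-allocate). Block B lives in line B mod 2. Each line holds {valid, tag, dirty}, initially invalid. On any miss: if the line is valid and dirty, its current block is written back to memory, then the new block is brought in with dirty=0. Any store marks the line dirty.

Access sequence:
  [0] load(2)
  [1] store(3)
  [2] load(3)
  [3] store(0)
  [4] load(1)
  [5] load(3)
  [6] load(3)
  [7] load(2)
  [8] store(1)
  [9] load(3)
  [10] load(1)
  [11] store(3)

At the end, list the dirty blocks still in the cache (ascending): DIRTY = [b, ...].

0: R B2 → L0 miss [-]
1: W B3 → L1 miss [D]
2: R B3 → L1 hit [D]
3: W B0 → L0 miss [D]
4: R B1 → L1 miss wb→B3 [-]
5: R B3 → L1 miss [-]
6: R B3 → L1 hit [-]
7: R B2 → L0 miss wb→B0 [-]
8: W B1 → L1 miss [D]
9: R B3 → L1 miss wb→B1 [-]
10: R B1 → L1 miss [-]
11: W B3 → L1 miss [D]

DIRTY = [3]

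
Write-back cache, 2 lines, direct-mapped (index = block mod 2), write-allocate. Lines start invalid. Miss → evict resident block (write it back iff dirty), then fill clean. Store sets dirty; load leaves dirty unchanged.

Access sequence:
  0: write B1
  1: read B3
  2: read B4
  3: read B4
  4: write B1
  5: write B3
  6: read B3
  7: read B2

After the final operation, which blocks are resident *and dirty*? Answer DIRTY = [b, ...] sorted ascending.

DIRTY = [3]

0: W B1 -> L1 miss  d=D]
1: R B3 -> L1 miss wb->B1  d=-]
2: R B4 -> L0 miss  d=-]
3: R B4 -> L0 hit  d=-]
4: W B1 -> L1 miss  d=D]
5: W B3 -> L1 miss wb->B1  d=D]
6: R B3 -> L1 hit  d=D]
7: R B2 -> L0 miss  d=-]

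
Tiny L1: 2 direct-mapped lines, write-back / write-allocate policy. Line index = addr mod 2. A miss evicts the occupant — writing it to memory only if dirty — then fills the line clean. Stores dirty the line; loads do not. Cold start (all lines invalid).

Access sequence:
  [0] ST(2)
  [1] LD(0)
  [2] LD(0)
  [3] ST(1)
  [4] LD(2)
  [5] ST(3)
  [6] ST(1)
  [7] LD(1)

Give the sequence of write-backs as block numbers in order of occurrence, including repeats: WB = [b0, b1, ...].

  0 | W B2 → L0 miss [D]
  1 | R B0 → L0 miss wb→B2 [-]
  2 | R B0 → L0 hit [-]
  3 | W B1 → L1 miss [D]
  4 | R B2 → L0 miss [-]
  5 | W B3 → L1 miss wb→B1 [D]
  6 | W B1 → L1 miss wb→B3 [D]
  7 | R B1 → L1 hit [D]

WB = [2, 1, 3]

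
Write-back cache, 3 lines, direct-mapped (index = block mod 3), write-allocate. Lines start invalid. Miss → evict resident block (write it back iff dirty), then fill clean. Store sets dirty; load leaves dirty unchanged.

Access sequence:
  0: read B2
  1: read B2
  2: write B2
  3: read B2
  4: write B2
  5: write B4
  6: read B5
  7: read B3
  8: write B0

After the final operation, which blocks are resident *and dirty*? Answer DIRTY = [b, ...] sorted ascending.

DIRTY = [0, 4]

0: R B2 -> L2 miss  d=-]
1: R B2 -> L2 hit  d=-]
2: W B2 -> L2 hit  d=D]
3: R B2 -> L2 hit  d=D]
4: W B2 -> L2 hit  d=D]
5: W B4 -> L1 miss  d=D]
6: R B5 -> L2 miss wb->B2  d=-]
7: R B3 -> L0 miss  d=-]
8: W B0 -> L0 miss  d=D]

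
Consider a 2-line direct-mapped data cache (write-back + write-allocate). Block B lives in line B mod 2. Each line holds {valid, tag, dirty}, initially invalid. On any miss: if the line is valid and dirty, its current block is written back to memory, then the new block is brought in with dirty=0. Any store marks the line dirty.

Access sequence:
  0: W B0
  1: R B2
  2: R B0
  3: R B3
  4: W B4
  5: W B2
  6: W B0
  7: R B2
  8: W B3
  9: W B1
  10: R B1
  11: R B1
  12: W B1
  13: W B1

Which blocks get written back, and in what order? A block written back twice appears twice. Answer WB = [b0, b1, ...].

WB = [0, 4, 2, 0, 3]

  0 | W B0 → L0 miss [D]
  1 | R B2 → L0 miss wb→B0 [-]
  2 | R B0 → L0 miss [-]
  3 | R B3 → L1 miss [-]
  4 | W B4 → L0 miss [D]
  5 | W B2 → L0 miss wb→B4 [D]
  6 | W B0 → L0 miss wb→B2 [D]
  7 | R B2 → L0 miss wb→B0 [-]
  8 | W B3 → L1 hit [D]
  9 | W B1 → L1 miss wb→B3 [D]
  10 | R B1 → L1 hit [D]
  11 | R B1 → L1 hit [D]
  12 | W B1 → L1 hit [D]
  13 | W B1 → L1 hit [D]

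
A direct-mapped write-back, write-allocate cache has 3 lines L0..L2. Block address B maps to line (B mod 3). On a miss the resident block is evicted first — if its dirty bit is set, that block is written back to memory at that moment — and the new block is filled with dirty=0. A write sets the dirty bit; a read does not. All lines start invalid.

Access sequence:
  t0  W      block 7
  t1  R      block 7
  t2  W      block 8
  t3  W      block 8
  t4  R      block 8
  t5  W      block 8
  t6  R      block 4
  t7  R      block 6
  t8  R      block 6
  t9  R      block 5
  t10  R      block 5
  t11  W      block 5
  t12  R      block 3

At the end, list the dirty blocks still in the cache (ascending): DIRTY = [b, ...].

DIRTY = [5]

0: W B7 → L1 miss [D]
1: R B7 → L1 hit [D]
2: W B8 → L2 miss [D]
3: W B8 → L2 hit [D]
4: R B8 → L2 hit [D]
5: W B8 → L2 hit [D]
6: R B4 → L1 miss wb→B7 [-]
7: R B6 → L0 miss [-]
8: R B6 → L0 hit [-]
9: R B5 → L2 miss wb→B8 [-]
10: R B5 → L2 hit [-]
11: W B5 → L2 hit [D]
12: R B3 → L0 miss [-]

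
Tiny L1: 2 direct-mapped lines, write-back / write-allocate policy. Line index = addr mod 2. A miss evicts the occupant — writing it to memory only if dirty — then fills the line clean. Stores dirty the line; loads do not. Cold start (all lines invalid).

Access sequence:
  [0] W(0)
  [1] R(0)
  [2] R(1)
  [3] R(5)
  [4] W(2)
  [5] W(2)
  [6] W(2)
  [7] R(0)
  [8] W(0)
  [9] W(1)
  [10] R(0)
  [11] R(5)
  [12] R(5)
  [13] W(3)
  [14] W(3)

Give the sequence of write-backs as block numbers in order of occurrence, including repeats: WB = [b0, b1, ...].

WB = [0, 2, 1]

0: W B0 → L0 miss [D]
1: R B0 → L0 hit [D]
2: R B1 → L1 miss [-]
3: R B5 → L1 miss [-]
4: W B2 → L0 miss wb→B0 [D]
5: W B2 → L0 hit [D]
6: W B2 → L0 hit [D]
7: R B0 → L0 miss wb→B2 [-]
8: W B0 → L0 hit [D]
9: W B1 → L1 miss [D]
10: R B0 → L0 hit [D]
11: R B5 → L1 miss wb→B1 [-]
12: R B5 → L1 hit [-]
13: W B3 → L1 miss [D]
14: W B3 → L1 hit [D]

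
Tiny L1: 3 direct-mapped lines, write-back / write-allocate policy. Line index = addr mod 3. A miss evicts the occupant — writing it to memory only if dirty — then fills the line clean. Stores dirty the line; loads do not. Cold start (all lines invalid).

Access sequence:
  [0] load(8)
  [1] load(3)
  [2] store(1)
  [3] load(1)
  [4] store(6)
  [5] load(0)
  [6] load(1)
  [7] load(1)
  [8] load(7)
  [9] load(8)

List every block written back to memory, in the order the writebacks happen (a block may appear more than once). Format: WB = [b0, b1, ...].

WB = [6, 1]

  0 | R B8 → L2 miss [-]
  1 | R B3 → L0 miss [-]
  2 | W B1 → L1 miss [D]
  3 | R B1 → L1 hit [D]
  4 | W B6 → L0 miss [D]
  5 | R B0 → L0 miss wb→B6 [-]
  6 | R B1 → L1 hit [D]
  7 | R B1 → L1 hit [D]
  8 | R B7 → L1 miss wb→B1 [-]
  9 | R B8 → L2 hit [-]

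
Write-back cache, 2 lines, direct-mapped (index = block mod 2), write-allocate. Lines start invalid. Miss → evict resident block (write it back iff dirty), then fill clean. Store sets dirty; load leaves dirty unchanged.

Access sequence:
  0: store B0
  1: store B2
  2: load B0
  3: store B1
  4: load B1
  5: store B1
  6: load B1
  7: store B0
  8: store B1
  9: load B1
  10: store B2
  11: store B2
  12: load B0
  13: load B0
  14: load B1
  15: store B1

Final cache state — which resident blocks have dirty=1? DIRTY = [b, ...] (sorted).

DIRTY = [1]

0: W B0 → L0 miss [D]
1: W B2 → L0 miss wb→B0 [D]
2: R B0 → L0 miss wb→B2 [-]
3: W B1 → L1 miss [D]
4: R B1 → L1 hit [D]
5: W B1 → L1 hit [D]
6: R B1 → L1 hit [D]
7: W B0 → L0 hit [D]
8: W B1 → L1 hit [D]
9: R B1 → L1 hit [D]
10: W B2 → L0 miss wb→B0 [D]
11: W B2 → L0 hit [D]
12: R B0 → L0 miss wb→B2 [-]
13: R B0 → L0 hit [-]
14: R B1 → L1 hit [D]
15: W B1 → L1 hit [D]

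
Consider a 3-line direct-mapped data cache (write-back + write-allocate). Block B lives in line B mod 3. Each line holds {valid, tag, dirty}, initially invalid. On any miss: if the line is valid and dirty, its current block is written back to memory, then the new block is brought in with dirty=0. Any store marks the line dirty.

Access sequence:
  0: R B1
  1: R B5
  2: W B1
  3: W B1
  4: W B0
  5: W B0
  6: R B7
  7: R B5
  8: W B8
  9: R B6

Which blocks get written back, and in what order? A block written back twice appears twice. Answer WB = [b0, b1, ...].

WB = [1, 0]

  0 | R B1 → L1 miss [-]
  1 | R B5 → L2 miss [-]
  2 | W B1 → L1 hit [D]
  3 | W B1 → L1 hit [D]
  4 | W B0 → L0 miss [D]
  5 | W B0 → L0 hit [D]
  6 | R B7 → L1 miss wb→B1 [-]
  7 | R B5 → L2 hit [-]
  8 | W B8 → L2 miss [D]
  9 | R B6 → L0 miss wb→B0 [-]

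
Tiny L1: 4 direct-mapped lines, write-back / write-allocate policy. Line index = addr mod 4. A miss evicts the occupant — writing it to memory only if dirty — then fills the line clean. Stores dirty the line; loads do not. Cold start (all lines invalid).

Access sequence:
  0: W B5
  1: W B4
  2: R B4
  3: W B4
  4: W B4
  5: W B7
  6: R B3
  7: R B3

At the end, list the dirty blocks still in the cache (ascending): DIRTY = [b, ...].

DIRTY = [4, 5]

0: W B5 -> L1 miss  d=D]
1: W B4 -> L0 miss  d=D]
2: R B4 -> L0 hit  d=D]
3: W B4 -> L0 hit  d=D]
4: W B4 -> L0 hit  d=D]
5: W B7 -> L3 miss  d=D]
6: R B3 -> L3 miss wb->B7  d=-]
7: R B3 -> L3 hit  d=-]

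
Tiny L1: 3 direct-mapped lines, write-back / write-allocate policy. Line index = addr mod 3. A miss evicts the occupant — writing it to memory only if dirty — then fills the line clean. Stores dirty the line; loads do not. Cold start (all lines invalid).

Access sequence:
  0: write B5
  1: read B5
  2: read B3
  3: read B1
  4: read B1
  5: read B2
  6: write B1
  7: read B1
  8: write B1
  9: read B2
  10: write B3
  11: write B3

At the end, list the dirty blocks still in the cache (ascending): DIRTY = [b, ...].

DIRTY = [1, 3]

0: W B5 → L2 miss [D]
1: R B5 → L2 hit [D]
2: R B3 → L0 miss [-]
3: R B1 → L1 miss [-]
4: R B1 → L1 hit [-]
5: R B2 → L2 miss wb→B5 [-]
6: W B1 → L1 hit [D]
7: R B1 → L1 hit [D]
8: W B1 → L1 hit [D]
9: R B2 → L2 hit [-]
10: W B3 → L0 hit [D]
11: W B3 → L0 hit [D]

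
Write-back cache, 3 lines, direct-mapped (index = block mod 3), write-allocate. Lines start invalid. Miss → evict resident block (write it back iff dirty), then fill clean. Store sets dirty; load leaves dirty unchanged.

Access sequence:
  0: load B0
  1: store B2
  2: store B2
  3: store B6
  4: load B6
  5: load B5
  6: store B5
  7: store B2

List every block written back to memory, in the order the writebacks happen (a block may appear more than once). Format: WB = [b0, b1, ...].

WB = [2, 5]

0: R B0 -> L0 miss  d=-]
1: W B2 -> L2 miss  d=D]
2: W B2 -> L2 hit  d=D]
3: W B6 -> L0 miss  d=D]
4: R B6 -> L0 hit  d=D]
5: R B5 -> L2 miss wb->B2  d=-]
6: W B5 -> L2 hit  d=D]
7: W B2 -> L2 miss wb->B5  d=D]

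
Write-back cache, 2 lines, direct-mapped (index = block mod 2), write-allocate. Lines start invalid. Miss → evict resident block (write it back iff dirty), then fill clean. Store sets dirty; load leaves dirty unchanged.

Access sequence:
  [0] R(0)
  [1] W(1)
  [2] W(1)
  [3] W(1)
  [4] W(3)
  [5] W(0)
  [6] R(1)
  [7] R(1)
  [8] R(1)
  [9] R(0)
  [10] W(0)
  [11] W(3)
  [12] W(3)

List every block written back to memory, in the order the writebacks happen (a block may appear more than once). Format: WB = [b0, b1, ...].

0: R B0 → L0 miss [-]
1: W B1 → L1 miss [D]
2: W B1 → L1 hit [D]
3: W B1 → L1 hit [D]
4: W B3 → L1 miss wb→B1 [D]
5: W B0 → L0 hit [D]
6: R B1 → L1 miss wb→B3 [-]
7: R B1 → L1 hit [-]
8: R B1 → L1 hit [-]
9: R B0 → L0 hit [D]
10: W B0 → L0 hit [D]
11: W B3 → L1 miss [D]
12: W B3 → L1 hit [D]

WB = [1, 3]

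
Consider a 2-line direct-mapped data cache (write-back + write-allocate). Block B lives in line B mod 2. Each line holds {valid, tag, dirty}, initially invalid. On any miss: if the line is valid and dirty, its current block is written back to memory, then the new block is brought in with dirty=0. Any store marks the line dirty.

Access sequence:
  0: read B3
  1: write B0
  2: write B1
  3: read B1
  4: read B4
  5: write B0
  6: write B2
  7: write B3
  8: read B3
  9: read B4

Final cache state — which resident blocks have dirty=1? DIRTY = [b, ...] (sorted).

0: R B3 → L1 miss [-]
1: W B0 → L0 miss [D]
2: W B1 → L1 miss [D]
3: R B1 → L1 hit [D]
4: R B4 → L0 miss wb→B0 [-]
5: W B0 → L0 miss [D]
6: W B2 → L0 miss wb→B0 [D]
7: W B3 → L1 miss wb→B1 [D]
8: R B3 → L1 hit [D]
9: R B4 → L0 miss wb→B2 [-]

DIRTY = [3]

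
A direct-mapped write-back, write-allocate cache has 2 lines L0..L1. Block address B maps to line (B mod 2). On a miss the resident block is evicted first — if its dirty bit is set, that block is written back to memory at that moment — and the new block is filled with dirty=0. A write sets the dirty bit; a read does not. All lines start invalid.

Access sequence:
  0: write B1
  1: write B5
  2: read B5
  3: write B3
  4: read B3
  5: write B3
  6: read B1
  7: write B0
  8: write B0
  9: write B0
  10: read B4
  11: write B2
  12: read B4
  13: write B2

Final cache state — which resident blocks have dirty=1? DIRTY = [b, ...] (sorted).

0: W B1 → L1 miss [D]
1: W B5 → L1 miss wb→B1 [D]
2: R B5 → L1 hit [D]
3: W B3 → L1 miss wb→B5 [D]
4: R B3 → L1 hit [D]
5: W B3 → L1 hit [D]
6: R B1 → L1 miss wb→B3 [-]
7: W B0 → L0 miss [D]
8: W B0 → L0 hit [D]
9: W B0 → L0 hit [D]
10: R B4 → L0 miss wb→B0 [-]
11: W B2 → L0 miss [D]
12: R B4 → L0 miss wb→B2 [-]
13: W B2 → L0 miss [D]

DIRTY = [2]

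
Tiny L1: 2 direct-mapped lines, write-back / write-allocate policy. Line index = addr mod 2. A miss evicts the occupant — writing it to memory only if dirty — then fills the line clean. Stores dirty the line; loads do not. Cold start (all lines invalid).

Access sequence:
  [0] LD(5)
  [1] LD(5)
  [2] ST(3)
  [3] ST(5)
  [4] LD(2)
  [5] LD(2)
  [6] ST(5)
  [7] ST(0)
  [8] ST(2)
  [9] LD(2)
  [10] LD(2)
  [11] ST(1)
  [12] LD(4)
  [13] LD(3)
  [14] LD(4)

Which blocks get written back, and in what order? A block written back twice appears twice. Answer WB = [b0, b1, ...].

WB = [3, 0, 5, 2, 1]

  0 | R B5 → L1 miss [-]
  1 | R B5 → L1 hit [-]
  2 | W B3 → L1 miss [D]
  3 | W B5 → L1 miss wb→B3 [D]
  4 | R B2 → L0 miss [-]
  5 | R B2 → L0 hit [-]
  6 | W B5 → L1 hit [D]
  7 | W B0 → L0 miss [D]
  8 | W B2 → L0 miss wb→B0 [D]
  9 | R B2 → L0 hit [D]
  10 | R B2 → L0 hit [D]
  11 | W B1 → L1 miss wb→B5 [D]
  12 | R B4 → L0 miss wb→B2 [-]
  13 | R B3 → L1 miss wb→B1 [-]
  14 | R B4 → L0 hit [-]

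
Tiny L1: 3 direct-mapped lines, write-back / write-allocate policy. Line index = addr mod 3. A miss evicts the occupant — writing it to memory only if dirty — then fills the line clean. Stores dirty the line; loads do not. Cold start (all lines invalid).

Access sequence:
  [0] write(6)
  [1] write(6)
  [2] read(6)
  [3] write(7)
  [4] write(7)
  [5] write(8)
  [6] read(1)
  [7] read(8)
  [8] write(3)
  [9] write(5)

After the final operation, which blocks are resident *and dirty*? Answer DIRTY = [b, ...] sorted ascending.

DIRTY = [3, 5]

  0 | W B6 → L0 miss [D]
  1 | W B6 → L0 hit [D]
  2 | R B6 → L0 hit [D]
  3 | W B7 → L1 miss [D]
  4 | W B7 → L1 hit [D]
  5 | W B8 → L2 miss [D]
  6 | R B1 → L1 miss wb→B7 [-]
  7 | R B8 → L2 hit [D]
  8 | W B3 → L0 miss wb→B6 [D]
  9 | W B5 → L2 miss wb→B8 [D]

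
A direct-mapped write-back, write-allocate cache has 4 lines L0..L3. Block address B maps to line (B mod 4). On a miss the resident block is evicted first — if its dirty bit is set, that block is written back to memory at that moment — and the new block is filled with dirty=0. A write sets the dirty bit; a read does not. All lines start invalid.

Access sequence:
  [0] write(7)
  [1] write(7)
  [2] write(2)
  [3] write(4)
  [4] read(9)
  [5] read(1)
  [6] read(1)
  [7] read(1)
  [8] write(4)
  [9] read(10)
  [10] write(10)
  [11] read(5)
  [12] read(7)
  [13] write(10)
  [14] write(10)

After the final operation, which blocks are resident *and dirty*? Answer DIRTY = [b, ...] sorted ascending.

DIRTY = [4, 7, 10]

  0 | W B7 → L3 miss [D]
  1 | W B7 → L3 hit [D]
  2 | W B2 → L2 miss [D]
  3 | W B4 → L0 miss [D]
  4 | R B9 → L1 miss [-]
  5 | R B1 → L1 miss [-]
  6 | R B1 → L1 hit [-]
  7 | R B1 → L1 hit [-]
  8 | W B4 → L0 hit [D]
  9 | R B10 → L2 miss wb→B2 [-]
  10 | W B10 → L2 hit [D]
  11 | R B5 → L1 miss [-]
  12 | R B7 → L3 hit [D]
  13 | W B10 → L2 hit [D]
  14 | W B10 → L2 hit [D]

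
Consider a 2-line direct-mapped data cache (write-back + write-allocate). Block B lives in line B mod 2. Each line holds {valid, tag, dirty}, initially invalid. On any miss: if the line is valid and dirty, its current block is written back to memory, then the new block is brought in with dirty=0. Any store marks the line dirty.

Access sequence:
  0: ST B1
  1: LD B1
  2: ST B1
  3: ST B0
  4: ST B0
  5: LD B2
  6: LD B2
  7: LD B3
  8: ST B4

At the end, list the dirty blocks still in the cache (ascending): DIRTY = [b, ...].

0: W B1 → L1 miss [D]
1: R B1 → L1 hit [D]
2: W B1 → L1 hit [D]
3: W B0 → L0 miss [D]
4: W B0 → L0 hit [D]
5: R B2 → L0 miss wb→B0 [-]
6: R B2 → L0 hit [-]
7: R B3 → L1 miss wb→B1 [-]
8: W B4 → L0 miss [D]

DIRTY = [4]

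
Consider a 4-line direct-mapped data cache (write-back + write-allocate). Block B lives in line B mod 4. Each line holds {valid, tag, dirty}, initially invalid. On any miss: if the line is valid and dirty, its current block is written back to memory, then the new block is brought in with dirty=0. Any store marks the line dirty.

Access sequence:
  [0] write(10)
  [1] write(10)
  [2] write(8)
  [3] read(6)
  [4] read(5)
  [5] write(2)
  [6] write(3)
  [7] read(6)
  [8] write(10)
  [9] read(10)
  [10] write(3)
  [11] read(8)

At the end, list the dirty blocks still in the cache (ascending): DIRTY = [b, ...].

  0 | W B10 → L2 miss [D]
  1 | W B10 → L2 hit [D]
  2 | W B8 → L0 miss [D]
  3 | R B6 → L2 miss wb→B10 [-]
  4 | R B5 → L1 miss [-]
  5 | W B2 → L2 miss [D]
  6 | W B3 → L3 miss [D]
  7 | R B6 → L2 miss wb→B2 [-]
  8 | W B10 → L2 miss [D]
  9 | R B10 → L2 hit [D]
  10 | W B3 → L3 hit [D]
  11 | R B8 → L0 hit [D]

DIRTY = [3, 8, 10]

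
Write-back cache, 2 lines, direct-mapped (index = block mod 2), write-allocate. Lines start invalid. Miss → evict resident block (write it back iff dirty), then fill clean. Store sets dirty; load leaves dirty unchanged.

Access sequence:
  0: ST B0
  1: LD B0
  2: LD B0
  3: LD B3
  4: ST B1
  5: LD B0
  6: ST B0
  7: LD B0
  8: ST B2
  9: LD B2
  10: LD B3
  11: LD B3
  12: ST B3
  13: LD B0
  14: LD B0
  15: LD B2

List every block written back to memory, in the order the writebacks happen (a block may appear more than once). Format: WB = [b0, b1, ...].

WB = [0, 1, 2]

0: W B0 → L0 miss [D]
1: R B0 → L0 hit [D]
2: R B0 → L0 hit [D]
3: R B3 → L1 miss [-]
4: W B1 → L1 miss [D]
5: R B0 → L0 hit [D]
6: W B0 → L0 hit [D]
7: R B0 → L0 hit [D]
8: W B2 → L0 miss wb→B0 [D]
9: R B2 → L0 hit [D]
10: R B3 → L1 miss wb→B1 [-]
11: R B3 → L1 hit [-]
12: W B3 → L1 hit [D]
13: R B0 → L0 miss wb→B2 [-]
14: R B0 → L0 hit [-]
15: R B2 → L0 miss [-]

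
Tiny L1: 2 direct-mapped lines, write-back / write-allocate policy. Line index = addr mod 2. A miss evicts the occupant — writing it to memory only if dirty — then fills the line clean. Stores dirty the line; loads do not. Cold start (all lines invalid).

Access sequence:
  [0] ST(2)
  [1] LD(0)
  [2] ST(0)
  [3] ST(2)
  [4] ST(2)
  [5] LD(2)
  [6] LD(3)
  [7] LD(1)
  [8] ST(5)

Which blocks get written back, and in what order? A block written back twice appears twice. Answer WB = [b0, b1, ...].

  0 | W B2 → L0 miss [D]
  1 | R B0 → L0 miss wb→B2 [-]
  2 | W B0 → L0 hit [D]
  3 | W B2 → L0 miss wb→B0 [D]
  4 | W B2 → L0 hit [D]
  5 | R B2 → L0 hit [D]
  6 | R B3 → L1 miss [-]
  7 | R B1 → L1 miss [-]
  8 | W B5 → L1 miss [D]

WB = [2, 0]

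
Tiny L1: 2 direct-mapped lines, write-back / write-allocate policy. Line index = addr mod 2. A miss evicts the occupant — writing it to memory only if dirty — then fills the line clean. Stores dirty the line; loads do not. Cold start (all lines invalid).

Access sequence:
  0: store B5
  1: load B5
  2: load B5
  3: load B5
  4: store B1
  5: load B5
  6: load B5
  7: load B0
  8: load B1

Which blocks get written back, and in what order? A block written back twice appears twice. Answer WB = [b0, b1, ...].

WB = [5, 1]

  0 | W B5 → L1 miss [D]
  1 | R B5 → L1 hit [D]
  2 | R B5 → L1 hit [D]
  3 | R B5 → L1 hit [D]
  4 | W B1 → L1 miss wb→B5 [D]
  5 | R B5 → L1 miss wb→B1 [-]
  6 | R B5 → L1 hit [-]
  7 | R B0 → L0 miss [-]
  8 | R B1 → L1 miss [-]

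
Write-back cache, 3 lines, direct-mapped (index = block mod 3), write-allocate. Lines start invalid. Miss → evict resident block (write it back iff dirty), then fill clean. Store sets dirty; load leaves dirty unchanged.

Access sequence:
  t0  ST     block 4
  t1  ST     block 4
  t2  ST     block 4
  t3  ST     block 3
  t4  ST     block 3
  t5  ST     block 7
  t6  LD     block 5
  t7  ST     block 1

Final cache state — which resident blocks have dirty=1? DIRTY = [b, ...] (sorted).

DIRTY = [1, 3]

  0 | W B4 → L1 miss [D]
  1 | W B4 → L1 hit [D]
  2 | W B4 → L1 hit [D]
  3 | W B3 → L0 miss [D]
  4 | W B3 → L0 hit [D]
  5 | W B7 → L1 miss wb→B4 [D]
  6 | R B5 → L2 miss [-]
  7 | W B1 → L1 miss wb→B7 [D]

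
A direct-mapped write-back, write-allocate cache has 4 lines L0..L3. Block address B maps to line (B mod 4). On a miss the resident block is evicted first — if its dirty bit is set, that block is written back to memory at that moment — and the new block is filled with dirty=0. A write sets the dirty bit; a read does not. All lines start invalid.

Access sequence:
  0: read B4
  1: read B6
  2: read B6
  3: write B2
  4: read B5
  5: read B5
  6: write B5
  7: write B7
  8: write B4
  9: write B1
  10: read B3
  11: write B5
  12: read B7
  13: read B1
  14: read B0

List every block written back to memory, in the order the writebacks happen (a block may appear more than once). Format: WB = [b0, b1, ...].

WB = [5, 7, 1, 5, 4]

  0 | R B4 → L0 miss [-]
  1 | R B6 → L2 miss [-]
  2 | R B6 → L2 hit [-]
  3 | W B2 → L2 miss [D]
  4 | R B5 → L1 miss [-]
  5 | R B5 → L1 hit [-]
  6 | W B5 → L1 hit [D]
  7 | W B7 → L3 miss [D]
  8 | W B4 → L0 hit [D]
  9 | W B1 → L1 miss wb→B5 [D]
  10 | R B3 → L3 miss wb→B7 [-]
  11 | W B5 → L1 miss wb→B1 [D]
  12 | R B7 → L3 miss [-]
  13 | R B1 → L1 miss wb→B5 [-]
  14 | R B0 → L0 miss wb→B4 [-]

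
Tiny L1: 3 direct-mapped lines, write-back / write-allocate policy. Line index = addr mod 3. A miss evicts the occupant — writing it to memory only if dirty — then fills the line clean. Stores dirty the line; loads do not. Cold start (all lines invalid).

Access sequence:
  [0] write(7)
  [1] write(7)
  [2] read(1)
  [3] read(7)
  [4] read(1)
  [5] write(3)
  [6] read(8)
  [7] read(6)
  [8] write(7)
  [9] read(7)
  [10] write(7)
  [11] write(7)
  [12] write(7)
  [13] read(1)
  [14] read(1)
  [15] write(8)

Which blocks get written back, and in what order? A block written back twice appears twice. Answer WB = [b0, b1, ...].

0: W B7 -> L1 miss  d=D]
1: W B7 -> L1 hit  d=D]
2: R B1 -> L1 miss wb->B7  d=-]
3: R B7 -> L1 miss  d=-]
4: R B1 -> L1 miss  d=-]
5: W B3 -> L0 miss  d=D]
6: R B8 -> L2 miss  d=-]
7: R B6 -> L0 miss wb->B3  d=-]
8: W B7 -> L1 miss  d=D]
9: R B7 -> L1 hit  d=D]
10: W B7 -> L1 hit  d=D]
11: W B7 -> L1 hit  d=D]
12: W B7 -> L1 hit  d=D]
13: R B1 -> L1 miss wb->B7  d=-]
14: R B1 -> L1 hit  d=-]
15: W B8 -> L2 hit  d=D]

WB = [7, 3, 7]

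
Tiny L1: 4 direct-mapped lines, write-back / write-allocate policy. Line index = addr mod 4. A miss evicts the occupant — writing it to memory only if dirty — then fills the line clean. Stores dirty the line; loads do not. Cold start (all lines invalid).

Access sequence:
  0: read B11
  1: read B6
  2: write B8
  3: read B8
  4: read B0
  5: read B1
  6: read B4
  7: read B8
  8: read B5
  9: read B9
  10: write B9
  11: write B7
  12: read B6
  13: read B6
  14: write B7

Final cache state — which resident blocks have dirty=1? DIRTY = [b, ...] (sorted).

0: R B11 → L3 miss [-]
1: R B6 → L2 miss [-]
2: W B8 → L0 miss [D]
3: R B8 → L0 hit [D]
4: R B0 → L0 miss wb→B8 [-]
5: R B1 → L1 miss [-]
6: R B4 → L0 miss [-]
7: R B8 → L0 miss [-]
8: R B5 → L1 miss [-]
9: R B9 → L1 miss [-]
10: W B9 → L1 hit [D]
11: W B7 → L3 miss [D]
12: R B6 → L2 hit [-]
13: R B6 → L2 hit [-]
14: W B7 → L3 hit [D]

DIRTY = [7, 9]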